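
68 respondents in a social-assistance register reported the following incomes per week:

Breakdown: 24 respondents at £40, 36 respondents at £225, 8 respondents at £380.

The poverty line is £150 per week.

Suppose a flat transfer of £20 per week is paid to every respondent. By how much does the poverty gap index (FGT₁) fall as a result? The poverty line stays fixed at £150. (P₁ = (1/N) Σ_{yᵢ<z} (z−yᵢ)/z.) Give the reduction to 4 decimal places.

0.0471

Before: below the line — 24×£40; poverty gap index (FGT₁) = 0.258824.
After the £20 transfer: below the line — 24×£60; poverty gap index (FGT₁) = 0.211765.
Reduction = 0.258824 − 0.211765 = 0.0471.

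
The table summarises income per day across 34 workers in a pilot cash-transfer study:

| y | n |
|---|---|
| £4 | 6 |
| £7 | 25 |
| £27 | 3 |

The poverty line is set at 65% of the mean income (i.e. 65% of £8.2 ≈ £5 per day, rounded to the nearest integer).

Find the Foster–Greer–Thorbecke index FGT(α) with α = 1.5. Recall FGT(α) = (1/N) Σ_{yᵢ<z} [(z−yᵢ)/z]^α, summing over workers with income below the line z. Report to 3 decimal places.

0.016

Below z: 6×£4 (q = 6 of N = 34).
Normalized shortfalls: (5−4)/5 = 0.2000 (×6).
Raised to α = 1.5: 0.08944 (×6).
Sum = 0.536656; FGT(1.5) = 0.536656 / 34 = 0.016.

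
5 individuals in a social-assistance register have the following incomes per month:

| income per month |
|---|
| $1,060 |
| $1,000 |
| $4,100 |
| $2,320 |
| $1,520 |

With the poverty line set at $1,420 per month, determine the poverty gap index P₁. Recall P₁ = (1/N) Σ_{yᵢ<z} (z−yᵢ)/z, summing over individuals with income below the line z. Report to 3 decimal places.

Poor units: $1,000, $1,060 (q = 2 of N = 5).
Gap ratios (z−y)/z: (1420−1000)/1420 = 0.2958; (1420−1060)/1420 = 0.2535.
Σ = 0.549296. Dividing by the full population N = 5 gives P₁ = 0.110.

0.110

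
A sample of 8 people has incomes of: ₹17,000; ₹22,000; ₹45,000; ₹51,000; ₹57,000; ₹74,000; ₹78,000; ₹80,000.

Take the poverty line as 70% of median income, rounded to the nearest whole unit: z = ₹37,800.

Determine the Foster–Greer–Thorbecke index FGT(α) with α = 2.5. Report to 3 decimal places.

0.042

Incomes under z: ₹17,000, ₹22,000 (q = 2 of N = 8).
Relative gaps: (37800−17000)/37800 = 0.5503; (37800−22000)/37800 = 0.4180.
Raised to α = 2.5: 0.22461; 0.11296.
Sum = 0.337567; FGT(2.5) = 0.337567 / 8 = 0.042.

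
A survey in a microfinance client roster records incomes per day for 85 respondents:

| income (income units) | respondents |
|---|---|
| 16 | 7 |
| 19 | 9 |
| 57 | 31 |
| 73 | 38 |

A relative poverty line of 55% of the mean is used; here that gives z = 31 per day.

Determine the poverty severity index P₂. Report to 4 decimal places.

Below the line: 7×16, 9×19 (q = 16 of N = 85).
Relative gaps: (31−16)/31 = 0.4839 (×7); (31−19)/31 = 0.3871 (×9).
Squared: 0.2341 (×7); 0.1498 (×9).
Sum = 2.987513; P₂ = 2.987513 / 85 = 0.0351.

0.0351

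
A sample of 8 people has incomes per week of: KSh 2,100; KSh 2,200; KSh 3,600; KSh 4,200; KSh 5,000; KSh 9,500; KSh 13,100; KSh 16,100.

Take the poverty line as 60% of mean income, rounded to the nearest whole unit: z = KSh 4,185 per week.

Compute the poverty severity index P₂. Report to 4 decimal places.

0.0616

Below the line: KSh 2,100, KSh 2,200, KSh 3,600 (q = 3 of N = 8).
Shortfall ratios: (4185−2100)/4185 = 0.4982; (4185−2200)/4185 = 0.4743; (4185−3600)/4185 = 0.1398.
Squared: 0.2482; 0.2250; 0.0195.
Sum = 0.492724; P₂ = 0.492724 / 8 = 0.0616.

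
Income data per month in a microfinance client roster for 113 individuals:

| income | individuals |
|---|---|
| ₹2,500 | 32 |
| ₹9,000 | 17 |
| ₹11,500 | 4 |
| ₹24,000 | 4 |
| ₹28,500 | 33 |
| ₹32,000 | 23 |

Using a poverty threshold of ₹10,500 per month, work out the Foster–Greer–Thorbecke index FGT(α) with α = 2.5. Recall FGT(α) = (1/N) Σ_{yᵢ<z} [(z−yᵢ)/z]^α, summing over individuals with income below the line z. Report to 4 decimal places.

0.1447

Incomes under z: 32×₹2,500, 17×₹9,000 (q = 49 of N = 113).
Shortfall ratios: (10500−2500)/10500 = 0.7619 (×32); (10500−9000)/10500 = 0.1429 (×17).
Raised to α = 2.5: 0.50670 (×32); 0.00771 (×17).
Sum = 16.345561; FGT(2.5) = 16.345561 / 113 = 0.1447.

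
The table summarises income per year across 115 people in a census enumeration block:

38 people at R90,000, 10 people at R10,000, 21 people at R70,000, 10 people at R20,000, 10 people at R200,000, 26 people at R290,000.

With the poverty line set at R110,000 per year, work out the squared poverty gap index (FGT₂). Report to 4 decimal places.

Below the line: 10×R10,000, 10×R20,000, 21×R70,000, 38×R90,000 (q = 79 of N = 115).
Shortfall ratios: (110000−10000)/110000 = 0.9091 (×10); (110000−20000)/110000 = 0.8182 (×10); (110000−70000)/110000 = 0.3636 (×21); (110000−90000)/110000 = 0.1818 (×38).
Squared: 0.8264 (×10); 0.6694 (×10); 0.1322 (×21); 0.0331 (×38).
Sum = 18.991736; P₂ = 18.991736 / 115 = 0.1651.

0.1651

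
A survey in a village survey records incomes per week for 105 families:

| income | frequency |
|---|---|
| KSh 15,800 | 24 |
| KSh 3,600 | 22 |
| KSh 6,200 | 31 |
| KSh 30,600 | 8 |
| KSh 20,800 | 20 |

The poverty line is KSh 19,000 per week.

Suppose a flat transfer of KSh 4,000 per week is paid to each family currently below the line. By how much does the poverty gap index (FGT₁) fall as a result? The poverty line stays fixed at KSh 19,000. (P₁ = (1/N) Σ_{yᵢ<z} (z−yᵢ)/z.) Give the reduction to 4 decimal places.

Before: below the line — 22×KSh 3,600, 31×KSh 6,200, 24×KSh 15,800; poverty gap index (FGT₁) = 0.407218.
After the KSh 4,000 transfer: below the line — 22×KSh 7,600, 31×KSh 10,200; poverty gap index (FGT₁) = 0.262456.
Reduction = 0.407218 − 0.262456 = 0.1448.

0.1448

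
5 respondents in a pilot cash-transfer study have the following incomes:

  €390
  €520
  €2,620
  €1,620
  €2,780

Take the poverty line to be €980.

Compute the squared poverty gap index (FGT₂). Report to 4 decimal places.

0.1166

Below z: €390, €520 (q = 2 of N = 5).
Gap ratios (z−y)/z: (980−390)/980 = 0.6020; (980−520)/980 = 0.4694.
Squared: 0.3625; 0.2203.
Sum = 0.582778; P₂ = 0.582778 / 5 = 0.1166.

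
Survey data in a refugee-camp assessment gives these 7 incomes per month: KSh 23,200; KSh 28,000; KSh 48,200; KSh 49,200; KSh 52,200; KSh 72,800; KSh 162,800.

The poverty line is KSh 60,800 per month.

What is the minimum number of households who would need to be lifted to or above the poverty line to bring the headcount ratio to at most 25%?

Currently q = 5 of N = 7 are below the line (H = 0.714).
A headcount ratio of at most 25% allows at most ⌊0.25 × 7⌋ = 1 poor households.
So at least 5 − 1 = 4 must be lifted.

4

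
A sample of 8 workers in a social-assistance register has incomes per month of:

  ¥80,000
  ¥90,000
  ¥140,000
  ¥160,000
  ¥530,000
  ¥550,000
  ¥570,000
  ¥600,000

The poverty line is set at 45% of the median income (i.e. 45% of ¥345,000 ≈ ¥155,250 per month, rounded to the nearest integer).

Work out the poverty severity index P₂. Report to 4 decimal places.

Below the line: ¥80,000, ¥90,000, ¥140,000 (q = 3 of N = 8).
Normalized shortfalls: (155250−80000)/155250 = 0.4847; (155250−90000)/155250 = 0.4203; (155250−140000)/155250 = 0.0982.
Squared: 0.2349; 0.1766; 0.0096.
Sum = 0.421229; P₂ = 0.421229 / 8 = 0.0527.

0.0527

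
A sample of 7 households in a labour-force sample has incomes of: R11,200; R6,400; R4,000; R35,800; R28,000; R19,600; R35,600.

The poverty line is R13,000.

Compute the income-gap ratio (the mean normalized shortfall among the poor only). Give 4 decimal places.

0.4462

Below the line: R4,000, R6,400, R11,200 (q = 3 of N = 7).
Shortfall ratios (z−y)/z: 0.6923, 0.5077, 0.1385; sum = 1.338462.
I averages over the q = 3 poor units only: 1.338462 / 3 = 0.4462.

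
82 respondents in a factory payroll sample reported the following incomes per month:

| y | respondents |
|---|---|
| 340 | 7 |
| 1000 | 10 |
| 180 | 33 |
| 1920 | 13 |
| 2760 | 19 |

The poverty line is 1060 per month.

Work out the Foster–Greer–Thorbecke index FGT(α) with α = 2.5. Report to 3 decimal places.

Below the line: 33×180, 7×340, 10×1000 (q = 50 of N = 82).
Relative gaps: (1060−180)/1060 = 0.8302 (×33); (1060−340)/1060 = 0.6792 (×7); (1060−1000)/1060 = 0.0566 (×10).
Raised to α = 2.5: 0.62797 (×33); 0.38025 (×7); 0.00076 (×10).
Sum = 23.392515; FGT(2.5) = 23.392515 / 82 = 0.285.

0.285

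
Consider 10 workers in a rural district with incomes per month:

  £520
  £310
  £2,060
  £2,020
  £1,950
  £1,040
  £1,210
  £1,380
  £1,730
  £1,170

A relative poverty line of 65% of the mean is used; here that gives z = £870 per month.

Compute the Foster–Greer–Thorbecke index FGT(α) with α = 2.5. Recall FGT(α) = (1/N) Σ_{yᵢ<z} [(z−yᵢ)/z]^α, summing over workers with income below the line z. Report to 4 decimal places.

0.0435

Below the line: £310, £520 (q = 2 of N = 10).
Shortfall ratios: (870−310)/870 = 0.6437; (870−520)/870 = 0.4023.
Raised to α = 2.5: 0.33241; 0.10265.
Sum = 0.435061; FGT(2.5) = 0.435061 / 10 = 0.0435.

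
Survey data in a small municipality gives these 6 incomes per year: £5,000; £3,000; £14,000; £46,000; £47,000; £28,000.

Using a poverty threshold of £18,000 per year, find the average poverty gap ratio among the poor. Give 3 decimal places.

0.593

Below z: £3,000, £5,000, £14,000 (q = 3 of N = 6).
Relative gaps: 0.8333, 0.7222, 0.2222; sum = 1.777778.
I averages over the q = 3 poor units only: 1.777778 / 3 = 0.593.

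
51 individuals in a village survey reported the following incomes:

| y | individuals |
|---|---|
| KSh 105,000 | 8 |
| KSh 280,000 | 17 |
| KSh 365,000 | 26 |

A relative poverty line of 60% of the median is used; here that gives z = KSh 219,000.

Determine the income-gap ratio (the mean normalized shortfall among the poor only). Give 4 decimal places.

0.5205

Below the line: 8×KSh 105,000 (q = 8 of N = 51).
Shortfall ratios (z−y)/z: 0.5205 (×8); sum = 4.164384.
I averages over the q = 8 poor units only: 4.164384 / 8 = 0.5205.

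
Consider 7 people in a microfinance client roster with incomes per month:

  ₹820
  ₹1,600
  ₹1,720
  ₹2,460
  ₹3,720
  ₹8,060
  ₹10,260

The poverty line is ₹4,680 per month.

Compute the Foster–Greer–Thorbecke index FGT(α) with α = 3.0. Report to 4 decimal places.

Poor units: ₹820, ₹1,600, ₹1,720, ₹2,460, ₹3,720 (q = 5 of N = 7).
Relative gaps: (4680−820)/4680 = 0.8248; (4680−1600)/4680 = 0.6581; (4680−1720)/4680 = 0.6325; (4680−2460)/4680 = 0.4744; (4680−3720)/4680 = 0.2051.
Raised to α = 3.0: 0.56108; 0.28505; 0.25301; 0.10674; 0.00863.
Sum = 1.214505; FGT(3.0) = 1.214505 / 7 = 0.1735.

0.1735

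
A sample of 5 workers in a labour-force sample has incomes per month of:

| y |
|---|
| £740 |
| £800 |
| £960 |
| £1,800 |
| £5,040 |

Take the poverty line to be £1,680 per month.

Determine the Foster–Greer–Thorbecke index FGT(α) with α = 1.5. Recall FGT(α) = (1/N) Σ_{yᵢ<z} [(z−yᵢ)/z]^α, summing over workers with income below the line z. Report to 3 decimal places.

0.216

Poor units: £740, £800, £960 (q = 3 of N = 5).
Shortfall ratios: (1680−740)/1680 = 0.5595; (1680−800)/1680 = 0.5238; (1680−960)/1680 = 0.4286.
Raised to α = 1.5: 0.41853; 0.37911; 0.28057.
Sum = 1.078203; FGT(1.5) = 1.078203 / 5 = 0.216.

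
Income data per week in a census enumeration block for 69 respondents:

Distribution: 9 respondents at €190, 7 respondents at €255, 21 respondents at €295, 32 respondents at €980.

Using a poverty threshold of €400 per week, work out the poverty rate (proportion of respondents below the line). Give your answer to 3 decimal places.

37 of the 69 respondents have income below €400.
H = 37/69 = 0.536.

0.536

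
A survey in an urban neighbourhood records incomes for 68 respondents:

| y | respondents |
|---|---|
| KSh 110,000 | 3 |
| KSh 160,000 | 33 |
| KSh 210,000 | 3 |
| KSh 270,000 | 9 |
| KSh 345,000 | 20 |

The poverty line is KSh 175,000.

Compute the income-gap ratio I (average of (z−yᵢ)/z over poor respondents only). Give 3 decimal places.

0.110

Below z: 3×KSh 110,000, 33×KSh 160,000 (q = 36 of N = 68).
Relative gaps: 0.3714 (×3), 0.0857 (×33); sum = 3.942857.
The income-gap ratio divides by q (the poor only): 3.942857 / 36 = 0.110.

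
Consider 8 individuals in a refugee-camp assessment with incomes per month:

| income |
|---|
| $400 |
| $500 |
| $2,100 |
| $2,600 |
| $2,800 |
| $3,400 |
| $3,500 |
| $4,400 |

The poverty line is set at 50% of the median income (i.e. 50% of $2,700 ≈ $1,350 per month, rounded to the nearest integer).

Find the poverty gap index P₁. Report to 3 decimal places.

0.167

Poor units: $400, $500 (q = 2 of N = 8).
Normalized shortfalls: (1350−400)/1350 = 0.7037; (1350−500)/1350 = 0.6296.
Σ = 1.333333. Dividing by the full population N = 8 gives P₁ = 0.167.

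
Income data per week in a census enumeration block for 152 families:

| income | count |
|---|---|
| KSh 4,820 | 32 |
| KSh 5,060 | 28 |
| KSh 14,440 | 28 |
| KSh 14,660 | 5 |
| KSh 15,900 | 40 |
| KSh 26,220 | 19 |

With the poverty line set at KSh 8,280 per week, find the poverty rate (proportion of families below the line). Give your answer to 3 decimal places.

0.395

60 of the 152 families have income below KSh 8,280.
H = 60/152 = 0.395.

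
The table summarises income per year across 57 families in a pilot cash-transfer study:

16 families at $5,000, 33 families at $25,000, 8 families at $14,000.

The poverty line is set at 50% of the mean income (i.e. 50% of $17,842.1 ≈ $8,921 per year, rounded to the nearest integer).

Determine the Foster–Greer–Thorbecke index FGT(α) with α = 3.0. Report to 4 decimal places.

0.0238

Poor units: 16×$5,000 (q = 16 of N = 57).
Normalized shortfalls: (8921−5000)/8921 = 0.4395 (×16).
Raised to α = 3.0: 0.08491 (×16).
Sum = 1.358532; FGT(3.0) = 1.358532 / 57 = 0.0238.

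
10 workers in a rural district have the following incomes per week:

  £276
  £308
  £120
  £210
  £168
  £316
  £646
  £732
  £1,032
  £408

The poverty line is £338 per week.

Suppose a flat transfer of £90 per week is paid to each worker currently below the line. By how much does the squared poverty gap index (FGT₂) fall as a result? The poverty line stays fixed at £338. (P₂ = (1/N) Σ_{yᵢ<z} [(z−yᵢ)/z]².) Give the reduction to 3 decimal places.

0.065

Before: below the line — £120, £168, £210, £276, £308, £316; squared poverty gap index (FGT₂) = 0.08581.
After the £90 transfer: below the line — £210, £258, £300; squared poverty gap index (FGT₂) = 0.02121.
Reduction = 0.08581 − 0.02121 = 0.065.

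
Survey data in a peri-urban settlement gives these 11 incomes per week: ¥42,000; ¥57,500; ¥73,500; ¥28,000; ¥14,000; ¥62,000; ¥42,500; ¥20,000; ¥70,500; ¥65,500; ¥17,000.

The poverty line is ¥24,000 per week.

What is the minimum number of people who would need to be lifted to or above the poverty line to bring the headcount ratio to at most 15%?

2

3 of the 11 people are poor, so H = 3/11 = 0.273.
A headcount ratio of at most 15% allows at most ⌊0.15 × 11⌋ = 1 poor people.
So at least 3 − 1 = 2 must be lifted.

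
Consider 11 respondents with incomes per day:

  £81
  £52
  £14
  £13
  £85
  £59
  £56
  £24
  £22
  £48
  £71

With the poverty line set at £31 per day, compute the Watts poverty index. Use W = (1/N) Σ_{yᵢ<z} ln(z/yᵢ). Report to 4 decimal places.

0.2057

Below z: £13, £14, £22, £24 (q = 4 of N = 11).
Log gaps: ln(31/13) = 0.8690; ln(31/14) = 0.7949; ln(31/22) = 0.3429; ln(31/24) = 0.2559.
W = 2.262846 / 11 = 0.2057.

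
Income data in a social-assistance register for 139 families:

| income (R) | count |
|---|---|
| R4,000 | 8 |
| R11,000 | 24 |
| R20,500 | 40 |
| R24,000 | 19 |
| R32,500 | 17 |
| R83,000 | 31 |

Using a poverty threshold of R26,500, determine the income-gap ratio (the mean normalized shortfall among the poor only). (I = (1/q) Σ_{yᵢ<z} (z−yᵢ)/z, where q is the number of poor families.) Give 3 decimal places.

0.348

Poor units: 8×R4,000, 24×R11,000, 40×R20,500, 19×R24,000 (q = 91 of N = 139).
Shortfall ratios (z−y)/z: 0.8491 (×8), 0.5849 (×24), 0.2264 (×40), 0.0943 (×19); sum = 31.679245.
The income-gap ratio divides by q (the poor only): 31.679245 / 91 = 0.348.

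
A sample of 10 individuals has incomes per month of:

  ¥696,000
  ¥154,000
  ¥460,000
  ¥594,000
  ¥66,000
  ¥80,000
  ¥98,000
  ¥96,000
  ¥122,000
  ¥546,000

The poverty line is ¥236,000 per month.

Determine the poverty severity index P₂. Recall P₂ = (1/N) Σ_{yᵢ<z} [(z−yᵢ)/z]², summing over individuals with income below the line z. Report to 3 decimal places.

Below the line: ¥66,000, ¥80,000, ¥96,000, ¥98,000, ¥122,000, ¥154,000 (q = 6 of N = 10).
Normalized shortfalls: (236000−66000)/236000 = 0.7203; (236000−80000)/236000 = 0.6610; (236000−96000)/236000 = 0.5932; (236000−98000)/236000 = 0.5847; (236000−122000)/236000 = 0.4831; (236000−154000)/236000 = 0.3475.
Squared: 0.5189; 0.4369; 0.3519; 0.3419; 0.2333; 0.1207.
Sum = 2.003735; P₂ = 2.003735 / 10 = 0.200.

0.200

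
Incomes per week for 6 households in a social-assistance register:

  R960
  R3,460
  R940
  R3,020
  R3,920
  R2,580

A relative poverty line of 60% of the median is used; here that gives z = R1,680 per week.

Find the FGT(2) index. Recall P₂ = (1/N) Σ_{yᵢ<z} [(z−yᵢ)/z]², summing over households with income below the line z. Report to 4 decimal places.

Poor units: R940, R960 (q = 2 of N = 6).
Shortfall ratios: (1680−940)/1680 = 0.4405; (1680−960)/1680 = 0.4286.
Squared: 0.1940; 0.1837.
Sum = 0.377693; P₂ = 0.377693 / 6 = 0.0629.

0.0629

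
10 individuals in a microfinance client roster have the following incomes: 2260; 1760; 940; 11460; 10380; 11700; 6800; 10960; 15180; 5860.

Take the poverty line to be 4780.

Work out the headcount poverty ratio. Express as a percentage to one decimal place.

3 of the 10 individuals have income below 4780.
H = 3/10 = 30.0%.

30.0%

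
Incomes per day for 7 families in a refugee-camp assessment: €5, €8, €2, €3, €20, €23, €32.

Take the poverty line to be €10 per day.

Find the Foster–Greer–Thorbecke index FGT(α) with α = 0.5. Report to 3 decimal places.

Poor units: €2, €3, €5, €8 (q = 4 of N = 7).
Relative gaps: (10−2)/10 = 0.8000; (10−3)/10 = 0.7000; (10−5)/10 = 0.5000; (10−8)/10 = 0.2000.
Raised to α = 0.5: 0.89443; 0.83666; 0.70711; 0.44721.
Sum = 2.885408; FGT(0.5) = 2.885408 / 7 = 0.412.

0.412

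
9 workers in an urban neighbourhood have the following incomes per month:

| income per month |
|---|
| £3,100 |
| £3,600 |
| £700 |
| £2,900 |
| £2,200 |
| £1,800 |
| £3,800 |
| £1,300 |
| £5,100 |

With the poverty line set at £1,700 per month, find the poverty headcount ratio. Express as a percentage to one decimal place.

22.2%

2 of the 9 workers have income below £1,700.
H = 2/9 = 22.2%.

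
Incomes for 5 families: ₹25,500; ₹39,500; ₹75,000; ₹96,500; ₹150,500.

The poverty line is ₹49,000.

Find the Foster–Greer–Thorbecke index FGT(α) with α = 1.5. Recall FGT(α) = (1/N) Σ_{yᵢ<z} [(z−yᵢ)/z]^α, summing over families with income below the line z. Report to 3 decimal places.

Below the line: ₹25,500, ₹39,500 (q = 2 of N = 5).
Relative gaps: (49000−25500)/49000 = 0.4796; (49000−39500)/49000 = 0.1939.
Raised to α = 1.5: 0.33213; 0.08537.
Sum = 0.417497; FGT(1.5) = 0.417497 / 5 = 0.083.

0.083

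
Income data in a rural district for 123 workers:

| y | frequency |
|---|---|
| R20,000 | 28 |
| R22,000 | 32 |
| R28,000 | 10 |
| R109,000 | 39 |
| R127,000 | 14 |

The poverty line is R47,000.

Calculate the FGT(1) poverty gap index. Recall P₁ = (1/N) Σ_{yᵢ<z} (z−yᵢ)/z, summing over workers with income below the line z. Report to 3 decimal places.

Below z: 28×R20,000, 32×R22,000, 10×R28,000 (q = 70 of N = 123).
Normalized shortfalls: (47000−20000)/47000 = 0.5745 (×28); (47000−22000)/47000 = 0.5319 (×32); (47000−28000)/47000 = 0.4043 (×10).
Σ = 37.148936. Dividing by the full population N = 123 gives P₁ = 0.302.

0.302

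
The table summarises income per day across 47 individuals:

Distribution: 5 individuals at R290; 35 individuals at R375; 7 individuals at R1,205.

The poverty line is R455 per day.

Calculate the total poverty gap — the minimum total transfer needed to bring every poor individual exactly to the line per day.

Poor units: 5×R290, 35×R375 (q = 40 of N = 47).
Individual gaps: 5×(455−290) = 825; 35×(455−375) = 2800.
Aggregate gap = R3,625.

R3,625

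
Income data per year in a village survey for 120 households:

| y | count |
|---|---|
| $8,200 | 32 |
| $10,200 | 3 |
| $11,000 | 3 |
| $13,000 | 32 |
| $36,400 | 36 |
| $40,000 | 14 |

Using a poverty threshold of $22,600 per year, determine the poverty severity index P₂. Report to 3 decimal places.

Poor units: 32×$8,200, 3×$10,200, 3×$11,000, 32×$13,000 (q = 70 of N = 120).
Relative gaps: (22600−8200)/22600 = 0.6372 (×32); (22600−10200)/22600 = 0.5487 (×3); (22600−11000)/22600 = 0.5133 (×3); (22600−13000)/22600 = 0.4248 (×32).
Squared: 0.4060 (×32); 0.3010 (×3); 0.2635 (×3); 0.1804 (×32).
Sum = 20.458924; P₂ = 20.458924 / 120 = 0.170.

0.170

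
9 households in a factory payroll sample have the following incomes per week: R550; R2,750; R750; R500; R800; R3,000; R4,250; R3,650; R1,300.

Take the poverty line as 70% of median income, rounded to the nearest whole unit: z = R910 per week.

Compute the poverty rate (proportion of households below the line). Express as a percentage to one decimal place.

4 of the 9 households have income below R910.
H = 4/9 = 44.4%.

44.4%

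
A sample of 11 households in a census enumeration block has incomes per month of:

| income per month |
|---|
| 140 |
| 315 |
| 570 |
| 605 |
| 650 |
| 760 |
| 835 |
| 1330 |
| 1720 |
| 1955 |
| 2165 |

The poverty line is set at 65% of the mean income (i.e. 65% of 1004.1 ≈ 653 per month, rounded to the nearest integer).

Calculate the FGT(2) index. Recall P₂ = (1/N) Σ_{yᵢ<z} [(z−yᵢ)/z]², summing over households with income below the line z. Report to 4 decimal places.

Incomes under z: 140, 315, 570, 605, 650 (q = 5 of N = 11).
Gap ratios (z−y)/z: (653−140)/653 = 0.7856; (653−315)/653 = 0.5176; (653−570)/653 = 0.1271; (653−605)/653 = 0.0735; (653−650)/653 = 0.0046.
Squared: 0.6172; 0.2679; 0.0162; 0.0054; 0.0000.
Sum = 0.906676; P₂ = 0.906676 / 11 = 0.0824.

0.0824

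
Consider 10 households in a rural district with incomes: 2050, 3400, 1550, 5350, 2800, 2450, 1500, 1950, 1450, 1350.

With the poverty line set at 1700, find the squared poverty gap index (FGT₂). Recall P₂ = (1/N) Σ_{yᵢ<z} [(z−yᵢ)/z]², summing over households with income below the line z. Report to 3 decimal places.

0.009

Incomes under z: 1350, 1450, 1500, 1550 (q = 4 of N = 10).
Gap ratios (z−y)/z: (1700−1350)/1700 = 0.2059; (1700−1450)/1700 = 0.1471; (1700−1500)/1700 = 0.1176; (1700−1550)/1700 = 0.0882.
Squared: 0.0424; 0.0216; 0.0138; 0.0078.
Sum = 0.085640; P₂ = 0.085640 / 10 = 0.009.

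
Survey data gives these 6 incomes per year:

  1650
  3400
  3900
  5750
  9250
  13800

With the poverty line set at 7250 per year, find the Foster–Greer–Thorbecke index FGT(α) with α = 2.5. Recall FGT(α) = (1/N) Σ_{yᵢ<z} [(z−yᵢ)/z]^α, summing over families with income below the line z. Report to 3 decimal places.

Incomes under z: 1650, 3400, 3900, 5750 (q = 4 of N = 6).
Shortfall ratios: (7250−1650)/7250 = 0.7724; (7250−3400)/7250 = 0.5310; (7250−3900)/7250 = 0.4621; (7250−5750)/7250 = 0.2069.
Raised to α = 2.5: 0.52435; 0.20550; 0.14513; 0.01947.
Sum = 0.894456; FGT(2.5) = 0.894456 / 6 = 0.149.

0.149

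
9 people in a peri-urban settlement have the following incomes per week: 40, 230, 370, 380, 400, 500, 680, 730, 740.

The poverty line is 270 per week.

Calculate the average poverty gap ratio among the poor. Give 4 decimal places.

Below the line: 40, 230 (q = 2 of N = 9).
Shortfall ratios (z−y)/z: 0.8519, 0.1481; sum = 1.000000.
The income-gap ratio divides by q (the poor only): 1.000000 / 2 = 0.5000.

0.5000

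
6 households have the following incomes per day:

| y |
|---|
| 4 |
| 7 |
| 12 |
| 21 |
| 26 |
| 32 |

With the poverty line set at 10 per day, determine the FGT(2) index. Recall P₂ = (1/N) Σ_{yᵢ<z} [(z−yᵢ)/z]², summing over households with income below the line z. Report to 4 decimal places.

0.0750

Poor units: 4, 7 (q = 2 of N = 6).
Gap ratios (z−y)/z: (10−4)/10 = 0.6000; (10−7)/10 = 0.3000.
Squared: 0.3600; 0.0900.
Sum = 0.450000; P₂ = 0.450000 / 6 = 0.0750.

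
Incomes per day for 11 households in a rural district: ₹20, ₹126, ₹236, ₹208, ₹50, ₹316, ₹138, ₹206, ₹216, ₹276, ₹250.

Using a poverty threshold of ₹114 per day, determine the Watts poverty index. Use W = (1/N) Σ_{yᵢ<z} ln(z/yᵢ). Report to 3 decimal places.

Incomes under z: ₹20, ₹50 (q = 2 of N = 11).
Log shortfalls: ln(114/20) = 1.7405; ln(114/50) = 0.8242.
W = 2.564642 / 11 = 0.233.

0.233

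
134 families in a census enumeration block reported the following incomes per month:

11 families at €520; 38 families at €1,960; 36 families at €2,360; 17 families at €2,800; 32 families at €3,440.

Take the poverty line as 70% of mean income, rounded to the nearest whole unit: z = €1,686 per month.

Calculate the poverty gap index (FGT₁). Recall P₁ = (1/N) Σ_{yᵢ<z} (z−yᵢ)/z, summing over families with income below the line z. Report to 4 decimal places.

Incomes under z: 11×€520 (q = 11 of N = 134).
Gap ratios (z−y)/z: (1686−520)/1686 = 0.6916 (×11).
Σ = 7.607355. Dividing by the full population N = 134 gives P₁ = 0.0568.

0.0568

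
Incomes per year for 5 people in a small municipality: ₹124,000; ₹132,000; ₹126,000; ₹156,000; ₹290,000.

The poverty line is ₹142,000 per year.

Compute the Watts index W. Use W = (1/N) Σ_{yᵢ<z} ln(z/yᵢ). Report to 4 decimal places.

0.0656

Incomes under z: ₹124,000, ₹126,000, ₹132,000 (q = 3 of N = 5).
ln(z/y) terms: ln(142000/124000) = 0.1355; ln(142000/126000) = 0.1195; ln(142000/132000) = 0.0730.
W = 0.328116 / 5 = 0.0656.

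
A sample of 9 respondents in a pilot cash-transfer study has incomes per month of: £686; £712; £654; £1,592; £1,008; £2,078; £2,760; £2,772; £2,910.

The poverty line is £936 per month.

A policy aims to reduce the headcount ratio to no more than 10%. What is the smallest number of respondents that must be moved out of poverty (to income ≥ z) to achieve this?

Currently q = 3 of N = 9 are below the line (H = 0.333).
A headcount ratio of at most 10% allows at most ⌊0.10 × 9⌋ = 0 poor respondents.
So at least 3 − 0 = 3 must be lifted.

3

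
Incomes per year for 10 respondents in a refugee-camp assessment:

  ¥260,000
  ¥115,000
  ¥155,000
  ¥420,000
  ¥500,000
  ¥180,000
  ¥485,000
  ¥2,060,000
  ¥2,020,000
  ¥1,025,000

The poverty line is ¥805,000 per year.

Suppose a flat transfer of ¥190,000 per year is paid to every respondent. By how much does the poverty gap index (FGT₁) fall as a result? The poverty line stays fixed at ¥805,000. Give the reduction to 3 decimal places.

0.165

Before: below the line — ¥115,000, ¥155,000, ¥180,000, ¥260,000, ¥420,000, ¥485,000, ¥500,000; poverty gap index (FGT₁) = 0.43727.
After the ¥190,000 transfer: below the line — ¥305,000, ¥345,000, ¥370,000, ¥450,000, ¥610,000, ¥675,000, ¥690,000; poverty gap index (FGT₁) = 0.27205.
Reduction = 0.43727 − 0.27205 = 0.165.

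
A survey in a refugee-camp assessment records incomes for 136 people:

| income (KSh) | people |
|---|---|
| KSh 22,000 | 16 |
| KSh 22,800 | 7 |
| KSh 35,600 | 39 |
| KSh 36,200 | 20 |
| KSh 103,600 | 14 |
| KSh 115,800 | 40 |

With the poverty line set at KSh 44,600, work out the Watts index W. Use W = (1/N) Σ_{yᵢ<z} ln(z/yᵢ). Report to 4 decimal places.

Incomes under z: 16×KSh 22,000, 7×KSh 22,800, 39×KSh 35,600, 20×KSh 36,200 (q = 82 of N = 136).
Log shortfalls: ln(44600/22000) = 0.7067 (×16); ln(44600/22800) = 0.6710 (×7); ln(44600/35600) = 0.2254 (×39); ln(44600/36200) = 0.2087 (×20).
W = 28.967511 / 136 = 0.2130.

0.2130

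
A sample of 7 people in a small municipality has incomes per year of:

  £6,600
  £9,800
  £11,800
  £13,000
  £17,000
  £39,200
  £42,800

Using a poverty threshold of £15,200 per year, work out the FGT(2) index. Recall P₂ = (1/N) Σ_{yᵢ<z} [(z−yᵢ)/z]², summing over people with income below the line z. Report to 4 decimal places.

Poor units: £6,600, £9,800, £11,800, £13,000 (q = 4 of N = 7).
Normalized shortfalls: (15200−6600)/15200 = 0.5658; (15200−9800)/15200 = 0.3553; (15200−11800)/15200 = 0.2237; (15200−13000)/15200 = 0.1447.
Squared: 0.3201; 0.1262; 0.0500; 0.0209.
Sum = 0.517313; P₂ = 0.517313 / 7 = 0.0739.

0.0739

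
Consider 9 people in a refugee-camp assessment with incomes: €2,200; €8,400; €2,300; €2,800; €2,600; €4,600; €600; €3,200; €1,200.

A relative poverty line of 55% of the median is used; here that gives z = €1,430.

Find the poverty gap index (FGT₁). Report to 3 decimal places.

Below the line: €600, €1,200 (q = 2 of N = 9).
Gap ratios (z−y)/z: (1430−600)/1430 = 0.5804; (1430−1200)/1430 = 0.1608.
Σ = 0.741259. Dividing by the full population N = 9 gives P₁ = 0.082.

0.082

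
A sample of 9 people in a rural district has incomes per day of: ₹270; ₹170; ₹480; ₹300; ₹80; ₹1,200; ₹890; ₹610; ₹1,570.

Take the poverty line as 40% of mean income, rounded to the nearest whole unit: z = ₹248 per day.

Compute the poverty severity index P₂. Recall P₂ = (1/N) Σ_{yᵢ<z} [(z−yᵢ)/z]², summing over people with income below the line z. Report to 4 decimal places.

Incomes under z: ₹80, ₹170 (q = 2 of N = 9).
Normalized shortfalls: (248−80)/248 = 0.6774; (248−170)/248 = 0.3145.
Squared: 0.4589; 0.0989.
Sum = 0.557817; P₂ = 0.557817 / 9 = 0.0620.

0.0620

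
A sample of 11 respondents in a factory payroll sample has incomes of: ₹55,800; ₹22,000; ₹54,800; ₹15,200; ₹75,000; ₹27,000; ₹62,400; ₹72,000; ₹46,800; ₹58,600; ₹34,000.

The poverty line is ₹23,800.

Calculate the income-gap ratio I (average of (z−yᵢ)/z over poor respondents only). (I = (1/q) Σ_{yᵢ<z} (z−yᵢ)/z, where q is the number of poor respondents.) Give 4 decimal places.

Below z: ₹15,200, ₹22,000 (q = 2 of N = 11).
Shortfall ratios (z−y)/z: 0.3613, 0.0756; sum = 0.436975.
I averages over the q = 2 poor units only: 0.436975 / 2 = 0.2185.

0.2185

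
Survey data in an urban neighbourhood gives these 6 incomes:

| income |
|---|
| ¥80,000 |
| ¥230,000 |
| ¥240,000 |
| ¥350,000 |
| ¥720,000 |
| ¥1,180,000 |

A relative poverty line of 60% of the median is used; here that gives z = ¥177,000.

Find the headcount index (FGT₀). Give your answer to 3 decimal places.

1 of the 6 respondents have income below ¥177,000.
H = 1/6 = 0.167.

0.167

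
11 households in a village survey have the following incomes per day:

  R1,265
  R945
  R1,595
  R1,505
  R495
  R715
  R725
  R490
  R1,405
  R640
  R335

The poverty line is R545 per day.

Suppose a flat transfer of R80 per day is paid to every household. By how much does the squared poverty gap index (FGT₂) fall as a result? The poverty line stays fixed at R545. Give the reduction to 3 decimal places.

Before: below the line — R335, R490, R495; squared poverty gap index (FGT₂) = 0.01519.
After the R80 transfer: below the line — R415; squared poverty gap index (FGT₂) = 0.00517.
Reduction = 0.01519 − 0.00517 = 0.010.

0.010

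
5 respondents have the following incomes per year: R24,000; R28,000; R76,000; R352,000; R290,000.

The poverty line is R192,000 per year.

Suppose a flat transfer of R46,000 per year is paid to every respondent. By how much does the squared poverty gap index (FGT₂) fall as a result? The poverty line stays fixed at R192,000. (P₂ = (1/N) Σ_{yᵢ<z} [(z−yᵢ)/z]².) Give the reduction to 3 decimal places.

0.189

Before: below the line — R24,000, R28,000, R76,000; squared poverty gap index (FGT₂) = 0.37205.
After the R46,000 transfer: below the line — R70,000, R74,000, R122,000; squared poverty gap index (FGT₂) = 0.18288.
Reduction = 0.37205 − 0.18288 = 0.189.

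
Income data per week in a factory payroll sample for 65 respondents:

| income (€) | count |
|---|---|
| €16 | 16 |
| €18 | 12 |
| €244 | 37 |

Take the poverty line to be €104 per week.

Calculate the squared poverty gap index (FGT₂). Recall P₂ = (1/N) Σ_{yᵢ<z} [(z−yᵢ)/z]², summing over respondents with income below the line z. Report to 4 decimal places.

0.3025

Incomes under z: 16×€16, 12×€18 (q = 28 of N = 65).
Relative gaps: (104−16)/104 = 0.8462 (×16); (104−18)/104 = 0.8269 (×12).
Squared: 0.7160 (×16); 0.6838 (×12).
Sum = 19.661243; P₂ = 19.661243 / 65 = 0.3025.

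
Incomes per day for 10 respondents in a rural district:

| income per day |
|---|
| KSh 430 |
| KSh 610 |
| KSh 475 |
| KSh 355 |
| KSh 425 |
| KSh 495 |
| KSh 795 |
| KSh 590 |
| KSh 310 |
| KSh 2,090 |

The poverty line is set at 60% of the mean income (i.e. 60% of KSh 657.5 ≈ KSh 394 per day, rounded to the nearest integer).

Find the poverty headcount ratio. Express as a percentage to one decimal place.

20.0%

2 of the 10 respondents have income below KSh 394.
H = 2/10 = 20.0%.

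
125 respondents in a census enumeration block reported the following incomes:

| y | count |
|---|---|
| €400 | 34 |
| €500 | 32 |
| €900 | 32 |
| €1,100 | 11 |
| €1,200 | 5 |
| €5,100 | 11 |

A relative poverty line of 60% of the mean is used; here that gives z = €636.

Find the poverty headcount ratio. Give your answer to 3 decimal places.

0.528

66 of the 125 respondents have income below €636.
H = 66/125 = 0.528.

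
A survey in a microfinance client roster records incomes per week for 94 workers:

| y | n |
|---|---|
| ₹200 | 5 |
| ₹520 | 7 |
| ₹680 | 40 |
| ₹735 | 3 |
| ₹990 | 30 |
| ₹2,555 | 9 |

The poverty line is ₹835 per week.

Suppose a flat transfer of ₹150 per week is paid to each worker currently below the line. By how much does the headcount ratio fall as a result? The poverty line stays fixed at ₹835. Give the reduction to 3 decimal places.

0.032

Before: below the line — 5×₹200, 7×₹520, 40×₹680, 3×₹735; headcount ratio = 0.58511.
After the ₹150 transfer: below the line — 5×₹350, 7×₹670, 40×₹830; headcount ratio = 0.55319.
Reduction = 0.58511 − 0.55319 = 0.032.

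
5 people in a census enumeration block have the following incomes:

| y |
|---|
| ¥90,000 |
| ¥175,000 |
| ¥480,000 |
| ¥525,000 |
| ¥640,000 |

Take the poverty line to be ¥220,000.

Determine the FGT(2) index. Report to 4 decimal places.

0.0782

Below the line: ¥90,000, ¥175,000 (q = 2 of N = 5).
Gap ratios (z−y)/z: (220000−90000)/220000 = 0.5909; (220000−175000)/220000 = 0.2045.
Squared: 0.3492; 0.0418.
Sum = 0.391012; P₂ = 0.391012 / 5 = 0.0782.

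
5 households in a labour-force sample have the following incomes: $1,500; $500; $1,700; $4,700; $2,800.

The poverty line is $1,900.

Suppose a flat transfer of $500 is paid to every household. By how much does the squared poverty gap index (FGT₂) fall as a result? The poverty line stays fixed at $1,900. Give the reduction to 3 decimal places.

0.075

Before: below the line — $500, $1,500, $1,700; squared poverty gap index (FGT₂) = 0.11967.
After the $500 transfer: below the line — $1,000; squared poverty gap index (FGT₂) = 0.04488.
Reduction = 0.11967 − 0.04488 = 0.075.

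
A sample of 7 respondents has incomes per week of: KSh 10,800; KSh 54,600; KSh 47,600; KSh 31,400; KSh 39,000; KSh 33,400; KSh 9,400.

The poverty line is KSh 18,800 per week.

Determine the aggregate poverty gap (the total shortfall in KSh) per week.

Below the line: KSh 9,400, KSh 10,800 (q = 2 of N = 7).
Individual gaps: 18800−9400 = 9400; 18800−10800 = 8000.
Aggregate gap = KSh 17,400.

KSh 17,400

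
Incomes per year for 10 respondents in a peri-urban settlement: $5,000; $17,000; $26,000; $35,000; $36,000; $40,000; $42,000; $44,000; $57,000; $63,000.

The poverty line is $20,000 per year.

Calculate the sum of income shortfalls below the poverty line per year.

Below the line: $5,000, $17,000 (q = 2 of N = 10).
Individual gaps: 20000−5000 = 15000; 20000−17000 = 3000.
Aggregate gap = $18,000.

$18,000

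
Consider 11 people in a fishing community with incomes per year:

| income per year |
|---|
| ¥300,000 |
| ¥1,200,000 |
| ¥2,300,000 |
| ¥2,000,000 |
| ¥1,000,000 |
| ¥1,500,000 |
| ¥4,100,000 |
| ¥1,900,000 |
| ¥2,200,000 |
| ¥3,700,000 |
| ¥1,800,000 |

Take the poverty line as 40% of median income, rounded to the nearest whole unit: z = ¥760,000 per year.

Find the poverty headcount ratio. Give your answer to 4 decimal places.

1 of the 11 people have income below ¥760,000.
H = 1/11 = 0.0909.

0.0909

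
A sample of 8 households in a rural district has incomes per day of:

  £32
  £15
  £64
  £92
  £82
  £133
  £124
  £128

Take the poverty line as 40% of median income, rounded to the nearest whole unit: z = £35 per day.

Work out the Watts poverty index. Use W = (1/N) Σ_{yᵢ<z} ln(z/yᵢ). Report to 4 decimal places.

Below z: £15, £32 (q = 2 of N = 8).
Log shortfalls: ln(35/15) = 0.8473; ln(35/32) = 0.0896.
W = 0.936910 / 8 = 0.1171.

0.1171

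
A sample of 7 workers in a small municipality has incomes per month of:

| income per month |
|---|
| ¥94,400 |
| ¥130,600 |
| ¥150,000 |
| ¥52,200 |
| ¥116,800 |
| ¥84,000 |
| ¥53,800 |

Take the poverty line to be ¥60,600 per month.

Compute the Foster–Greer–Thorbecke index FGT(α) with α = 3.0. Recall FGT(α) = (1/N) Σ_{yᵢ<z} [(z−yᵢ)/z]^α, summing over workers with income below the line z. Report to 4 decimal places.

0.0006

Poor units: ¥52,200, ¥53,800 (q = 2 of N = 7).
Relative gaps: (60600−52200)/60600 = 0.1386; (60600−53800)/60600 = 0.1122.
Raised to α = 3.0: 0.00266; 0.00141.
Sum = 0.004076; FGT(3.0) = 0.004076 / 7 = 0.0006.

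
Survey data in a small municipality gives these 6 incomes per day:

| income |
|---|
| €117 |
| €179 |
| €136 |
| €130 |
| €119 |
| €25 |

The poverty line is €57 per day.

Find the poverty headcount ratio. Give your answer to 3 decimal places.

0.167

1 of the 6 families have income below €57.
H = 1/6 = 0.167.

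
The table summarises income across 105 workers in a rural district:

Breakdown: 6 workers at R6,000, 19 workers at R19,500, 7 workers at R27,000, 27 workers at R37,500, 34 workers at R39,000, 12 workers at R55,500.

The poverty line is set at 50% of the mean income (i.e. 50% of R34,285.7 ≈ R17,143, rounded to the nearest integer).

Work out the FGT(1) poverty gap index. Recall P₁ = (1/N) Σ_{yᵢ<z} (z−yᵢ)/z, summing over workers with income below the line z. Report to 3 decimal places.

0.037

Below the line: 6×R6,000 (q = 6 of N = 105).
Gap ratios (z−y)/z: (17143−6000)/17143 = 0.6500 (×6).
Sum of shortfalls = 3.900017; P₁ averages over all N: 3.900017 / 105 = 0.037.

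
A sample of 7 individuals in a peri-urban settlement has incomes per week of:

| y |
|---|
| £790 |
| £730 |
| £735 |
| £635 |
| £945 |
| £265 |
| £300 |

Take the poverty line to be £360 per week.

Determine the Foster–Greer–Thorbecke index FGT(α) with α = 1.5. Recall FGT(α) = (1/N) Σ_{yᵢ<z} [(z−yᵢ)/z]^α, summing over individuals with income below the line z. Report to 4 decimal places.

0.0291

Below z: £265, £300 (q = 2 of N = 7).
Relative gaps: (360−265)/360 = 0.2639; (360−300)/360 = 0.1667.
Raised to α = 1.5: 0.13556; 0.06804.
Sum = 0.203601; FGT(1.5) = 0.203601 / 7 = 0.0291.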